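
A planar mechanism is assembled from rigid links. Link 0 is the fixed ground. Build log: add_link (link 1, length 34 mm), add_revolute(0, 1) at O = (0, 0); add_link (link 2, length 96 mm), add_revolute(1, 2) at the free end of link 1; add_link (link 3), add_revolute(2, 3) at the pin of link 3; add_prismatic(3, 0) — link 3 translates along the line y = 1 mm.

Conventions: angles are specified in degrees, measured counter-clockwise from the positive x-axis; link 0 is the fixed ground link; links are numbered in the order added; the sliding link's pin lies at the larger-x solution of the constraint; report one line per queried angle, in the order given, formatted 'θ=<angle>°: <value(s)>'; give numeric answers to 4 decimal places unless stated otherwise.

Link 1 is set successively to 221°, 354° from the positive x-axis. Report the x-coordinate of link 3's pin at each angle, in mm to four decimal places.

geometry: r = 34 mm, L = 96 mm, e = 1 mm
θ=221°: crank pin P = (r cos θ, r sin θ) = (-25.660126, -22.306007)
θ=221°: h = r sin θ − e = -22.306007 − 1 = -23.306007
θ=221°: x = r cos θ + √(L² − h²) = -25.660126 + 93.128030 = 67.467905
θ=354°: crank pin P = (r cos θ, r sin θ) = (33.813744, -3.553968)
θ=354°: h = r sin θ − e = -3.553968 − 1 = -4.553968
θ=354°: x = r cos θ + √(L² − h²) = 33.813744 + 95.891926 = 129.705670

θ=221°: 67.4679
θ=354°: 129.7057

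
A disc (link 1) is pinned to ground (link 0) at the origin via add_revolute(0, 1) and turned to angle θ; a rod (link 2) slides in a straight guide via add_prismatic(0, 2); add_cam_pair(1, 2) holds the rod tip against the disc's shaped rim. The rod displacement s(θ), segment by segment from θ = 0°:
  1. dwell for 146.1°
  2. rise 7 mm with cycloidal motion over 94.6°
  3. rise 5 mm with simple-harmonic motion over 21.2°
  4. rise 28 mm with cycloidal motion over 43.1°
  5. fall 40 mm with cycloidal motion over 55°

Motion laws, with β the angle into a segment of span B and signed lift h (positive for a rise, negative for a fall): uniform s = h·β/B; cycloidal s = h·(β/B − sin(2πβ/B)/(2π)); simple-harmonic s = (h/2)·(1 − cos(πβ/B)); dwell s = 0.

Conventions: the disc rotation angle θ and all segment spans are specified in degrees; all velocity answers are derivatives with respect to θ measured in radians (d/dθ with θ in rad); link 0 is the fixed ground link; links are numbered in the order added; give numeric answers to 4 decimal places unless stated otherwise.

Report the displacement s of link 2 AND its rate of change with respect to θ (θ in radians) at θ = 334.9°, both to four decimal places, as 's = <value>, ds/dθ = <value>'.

segment 1 (0° to 146.1°, dwell): s unchanged at 0.0000
segment 2 (146.1° to 240.7°, cycloidal, h = 7) is passed completely: s = 0.0000 + (7) = 7.0000
segment 3 (240.7° to 261.9°, simple-harmonic, h = 5) is passed completely: s = 7.0000 + (5) = 12.0000
segment 4 (261.9° to 305°, cycloidal, h = 28) is passed completely: s = 12.0000 + (28) = 40.0000
θ = 334.9° falls in segment 5 (305° to 360°, cycloidal, h = -40): β = 334.9 − 305 = 29.9°, B = 55°; Δs = -40·(0.5436 − sin(2π·0.5436)/(2π)) = -23.4691; s = 40.0000 − 23.4691 = 16.5309
velocity in seg [305°–360°] (cycloidal), θ in radians: β = 29.9° = 0.5219 rad, B = 55° = 0.9599 rad; ds/dθ = (h/B)(1 − cos(2πβ/B)) = ((-40)/0.9599)(1 − cos(2π·0.5436)) = -81.782904 mm/rad

s = 16.5309, ds/dθ = -81.7829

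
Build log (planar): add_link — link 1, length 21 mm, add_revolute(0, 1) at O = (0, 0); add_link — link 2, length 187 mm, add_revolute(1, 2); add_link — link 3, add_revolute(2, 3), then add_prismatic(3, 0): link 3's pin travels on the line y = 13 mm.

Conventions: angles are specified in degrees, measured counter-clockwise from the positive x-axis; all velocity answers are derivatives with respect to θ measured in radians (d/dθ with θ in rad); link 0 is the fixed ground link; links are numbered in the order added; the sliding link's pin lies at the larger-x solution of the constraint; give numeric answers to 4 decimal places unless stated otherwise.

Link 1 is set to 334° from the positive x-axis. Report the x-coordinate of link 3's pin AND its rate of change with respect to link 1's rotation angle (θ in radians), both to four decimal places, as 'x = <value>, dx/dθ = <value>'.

geometry: r = 21 mm, L = 187 mm, e = 13 mm
crank pin P = (r cos θ, r sin θ) = (18.874675, -9.205794)
h = r sin θ − e = -9.205794 − 13 = -22.205794
x = r cos θ + √(L² − h²) = 18.874675 + 185.676877 = 204.551552
dx/dθ = −r sin θ − h·r cos θ/√(L² − h²) (θ in radians; h = -22.205794) = 11.463087

x = 204.5516, dx/dθ = 11.4631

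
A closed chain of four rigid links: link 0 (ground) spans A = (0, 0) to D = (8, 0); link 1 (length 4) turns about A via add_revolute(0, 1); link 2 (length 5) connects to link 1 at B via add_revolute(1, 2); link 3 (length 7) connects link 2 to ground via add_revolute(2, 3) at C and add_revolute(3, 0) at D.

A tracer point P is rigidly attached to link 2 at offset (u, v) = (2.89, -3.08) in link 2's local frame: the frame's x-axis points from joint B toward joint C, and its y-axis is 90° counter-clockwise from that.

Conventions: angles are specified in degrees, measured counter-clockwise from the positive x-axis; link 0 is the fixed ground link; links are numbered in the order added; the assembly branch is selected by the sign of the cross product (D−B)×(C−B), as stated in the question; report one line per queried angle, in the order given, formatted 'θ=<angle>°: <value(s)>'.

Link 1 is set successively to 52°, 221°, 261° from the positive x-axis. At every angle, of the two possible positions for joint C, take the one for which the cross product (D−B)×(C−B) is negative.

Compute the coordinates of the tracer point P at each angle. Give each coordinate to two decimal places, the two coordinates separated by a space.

A=(0,0), D=(8.00,0)
θ=52°: B = A + 4.00·(cos52°, sin52°) = (2.4626, 3.1520)
θ=52°: |BD| = 6.3716
θ=52°: circle(B,5.00) ∩ circle(D,7.00): a=1.3025, h=4.8274
θ=52°:   candidates: C₊=(5.9827,6.7030) cross=30.758; C₋=(1.2065,-1.6876) cross=-30.758
θ=52°:   branch - wants cross < 0 → take C=(1.2065,-1.6876) (cross=-30.758)
θ=52°: ex = (C−B)/|BC| = (-0.2512,-0.9679); ey = (0.9679,-0.2512)
θ=52°: P = B + 2.89·ex + -3.08·ey = (-1.2446,1.1285)
θ=221°: B = A + 4.00·(cos221°, sin221°) = (-3.0188, -2.6242)
θ=221°: |BD| = 11.3270
θ=221°: circle(B,5.00) ∩ circle(D,7.00): a=4.6041, h=1.9499
θ=221°:   candidates: C₊=(1.0082,0.3393) cross=22.087; C₋=(1.9118,-3.4545) cross=-22.087
θ=221°:   branch - wants cross < 0 → take C=(1.9118,-3.4545) (cross=-22.087)
θ=221°: ex = (C−B)/|BC| = (0.9861,-0.1660); ey = (0.1660,0.9861)
θ=221°: P = B + 2.89·ex + -3.08·ey = (-0.6804,-6.1413)
θ=261°: B = A + 4.00·(cos261°, sin261°) = (-0.6257, -3.9508)
θ=261°: |BD| = 9.4875
θ=261°: circle(B,5.00) ∩ circle(D,7.00): a=3.4789, h=3.5913
θ=261°:   candidates: C₊=(1.0417,0.7630) cross=34.072; C₋=(4.0327,-5.7672) cross=-34.072
θ=261°:   branch - wants cross < 0 → take C=(4.0327,-5.7672) (cross=-34.072)
θ=261°: ex = (C−B)/|BC| = (0.9317,-0.3633); ey = (0.3633,0.9317)
θ=261°: P = B + 2.89·ex + -3.08·ey = (0.9479,-7.8702)

θ=52°: -1.24 1.13
θ=221°: -0.68 -6.14
θ=261°: 0.95 -7.87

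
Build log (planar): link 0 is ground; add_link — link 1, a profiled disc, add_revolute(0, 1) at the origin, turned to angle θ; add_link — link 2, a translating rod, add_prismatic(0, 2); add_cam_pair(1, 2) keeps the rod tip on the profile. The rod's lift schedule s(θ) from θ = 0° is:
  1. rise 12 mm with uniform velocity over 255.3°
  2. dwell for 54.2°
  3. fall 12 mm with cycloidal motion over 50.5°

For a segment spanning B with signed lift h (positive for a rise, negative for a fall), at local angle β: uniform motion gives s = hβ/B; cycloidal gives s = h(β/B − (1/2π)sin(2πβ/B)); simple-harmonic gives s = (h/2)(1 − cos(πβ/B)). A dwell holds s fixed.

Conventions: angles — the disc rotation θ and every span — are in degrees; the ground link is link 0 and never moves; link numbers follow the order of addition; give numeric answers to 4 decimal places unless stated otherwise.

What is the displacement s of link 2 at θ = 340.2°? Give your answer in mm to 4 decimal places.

seg 1 [0°–255.3°] uniform, h=12: full span → s += 12 → s = 12.0000
seg 2 [255.3°–309.5°] dwell: s stays 12.0000
seg 3 [309.5°–360°] cycloidal, h=-12: θ=340.2° here. β=30.7, B=50.5. -12·(0.6079 − sin(2π·0.6079)/(2π)) = -8.4931 → s = 3.5069

3.5069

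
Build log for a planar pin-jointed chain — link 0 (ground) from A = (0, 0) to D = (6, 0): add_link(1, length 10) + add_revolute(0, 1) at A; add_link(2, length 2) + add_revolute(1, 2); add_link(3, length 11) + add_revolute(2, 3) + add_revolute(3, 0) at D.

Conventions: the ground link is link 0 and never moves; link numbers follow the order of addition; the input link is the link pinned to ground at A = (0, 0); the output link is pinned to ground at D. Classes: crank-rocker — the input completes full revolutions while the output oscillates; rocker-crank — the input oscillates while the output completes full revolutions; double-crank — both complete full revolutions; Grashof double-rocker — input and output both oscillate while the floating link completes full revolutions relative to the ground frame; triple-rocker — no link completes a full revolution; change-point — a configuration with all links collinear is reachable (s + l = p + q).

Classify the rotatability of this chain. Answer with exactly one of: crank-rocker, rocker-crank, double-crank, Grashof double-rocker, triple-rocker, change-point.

lengths: ground=6, input=10, coupler=2, output=11
sorted: s=2 (shortest), l=11 (longest), p+q=16
s + l = 13 vs p + q = 16
s + l < p + q (Grashof) with shortest = coupler link → Grashof double-rocker

Grashof double-rocker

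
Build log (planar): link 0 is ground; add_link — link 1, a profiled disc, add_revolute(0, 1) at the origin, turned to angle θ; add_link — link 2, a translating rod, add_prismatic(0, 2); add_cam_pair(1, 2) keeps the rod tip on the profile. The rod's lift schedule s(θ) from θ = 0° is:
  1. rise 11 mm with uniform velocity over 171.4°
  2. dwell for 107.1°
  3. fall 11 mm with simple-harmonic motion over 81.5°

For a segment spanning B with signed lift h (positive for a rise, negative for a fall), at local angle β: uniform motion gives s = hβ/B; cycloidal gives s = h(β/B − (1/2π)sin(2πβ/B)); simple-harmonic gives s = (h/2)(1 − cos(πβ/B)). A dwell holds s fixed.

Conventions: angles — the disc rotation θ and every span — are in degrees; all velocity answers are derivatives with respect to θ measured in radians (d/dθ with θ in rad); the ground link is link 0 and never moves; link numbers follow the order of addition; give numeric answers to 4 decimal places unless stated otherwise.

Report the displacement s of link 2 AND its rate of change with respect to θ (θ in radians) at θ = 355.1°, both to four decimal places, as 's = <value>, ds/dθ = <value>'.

seg 1 [0°–171.4°] uniform, h=11: full span → s += 11 → s = 11.0000
seg 2 [171.4°–278.5°] dwell: s stays 11.0000
seg 3 [278.5°–360°] simple-harmonic, h=-11: θ=355.1° here. β=76.6, B=81.5. -11/2·(1 − cos(π·0.9399)) = -10.9022 → s = 0.0978
velocity in seg [278.5°–360°] (simple-harmonic), θ in radians: β = 76.6° = 1.3369 rad, B = 81.5° = 1.4224 rad; ds/dθ = (πh/(2B)) sin(πβ/B) = (π·(-11)/(2·1.4224)) sin(π·0.9399) = -2.280765 mm/rad

s = 0.0978, ds/dθ = -2.2808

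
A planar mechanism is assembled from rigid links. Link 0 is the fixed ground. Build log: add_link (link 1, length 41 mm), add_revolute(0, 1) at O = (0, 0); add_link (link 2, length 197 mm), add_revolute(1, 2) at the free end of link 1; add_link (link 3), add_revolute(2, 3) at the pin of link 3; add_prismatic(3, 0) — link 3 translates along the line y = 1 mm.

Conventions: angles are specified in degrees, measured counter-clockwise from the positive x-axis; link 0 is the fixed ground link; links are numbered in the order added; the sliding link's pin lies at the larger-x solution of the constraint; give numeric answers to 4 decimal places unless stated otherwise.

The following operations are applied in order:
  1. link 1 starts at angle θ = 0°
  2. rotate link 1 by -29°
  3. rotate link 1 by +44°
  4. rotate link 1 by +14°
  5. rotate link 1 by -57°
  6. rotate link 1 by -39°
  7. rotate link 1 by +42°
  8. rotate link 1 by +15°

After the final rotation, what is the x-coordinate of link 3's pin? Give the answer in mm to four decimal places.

geometry: r = 41 mm, L = 197 mm, e = 1 mm; θ starts at 0°
rotate link 1 by -29°: θ ← 0° -29° = -29°
rotate link 1 by +44°: θ ← -29° +44° = 15°
rotate link 1 by +14°: θ ← 15° +14° = 29°
rotate link 1 by -57°: θ ← 29° -57° = -28°
rotate link 1 by -39°: θ ← -28° -39° = -67°
rotate link 1 by +42°: θ ← -67° +42° = -25°
rotate link 1 by +15°: θ ← -25° +15° = -10°
crank pin P = (r cos θ, r sin θ) = (40.377118, -7.119575)
h = r sin θ − e = -7.119575 − 1 = -8.119575
x = r cos θ + √(L² − h²) = 40.377118 + 196.832600 = 237.209718

237.2097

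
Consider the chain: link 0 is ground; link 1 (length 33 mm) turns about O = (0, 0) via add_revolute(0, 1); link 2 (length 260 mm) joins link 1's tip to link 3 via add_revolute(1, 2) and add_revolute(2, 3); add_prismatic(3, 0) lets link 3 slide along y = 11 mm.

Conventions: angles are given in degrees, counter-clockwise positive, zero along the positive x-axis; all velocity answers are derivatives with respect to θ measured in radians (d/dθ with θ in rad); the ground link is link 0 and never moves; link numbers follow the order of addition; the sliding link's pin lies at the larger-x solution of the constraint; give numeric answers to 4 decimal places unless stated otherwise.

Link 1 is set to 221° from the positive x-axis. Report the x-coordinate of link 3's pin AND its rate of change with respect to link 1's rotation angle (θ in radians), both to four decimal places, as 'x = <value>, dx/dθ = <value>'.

geometry: r = 33 mm, L = 260 mm, e = 11 mm
crank pin P = (r cos θ, r sin θ) = (-24.905416, -21.649948)
h = r sin θ − e = -21.649948 − 11 = -32.649948
x = r cos θ + √(L² − h²) = -24.905416 + 257.941817 = 233.036401
dx/dθ = −r sin θ − h·r cos θ/√(L² − h²) (θ in radians; h = -32.649948) = 18.497452

x = 233.0364, dx/dθ = 18.4975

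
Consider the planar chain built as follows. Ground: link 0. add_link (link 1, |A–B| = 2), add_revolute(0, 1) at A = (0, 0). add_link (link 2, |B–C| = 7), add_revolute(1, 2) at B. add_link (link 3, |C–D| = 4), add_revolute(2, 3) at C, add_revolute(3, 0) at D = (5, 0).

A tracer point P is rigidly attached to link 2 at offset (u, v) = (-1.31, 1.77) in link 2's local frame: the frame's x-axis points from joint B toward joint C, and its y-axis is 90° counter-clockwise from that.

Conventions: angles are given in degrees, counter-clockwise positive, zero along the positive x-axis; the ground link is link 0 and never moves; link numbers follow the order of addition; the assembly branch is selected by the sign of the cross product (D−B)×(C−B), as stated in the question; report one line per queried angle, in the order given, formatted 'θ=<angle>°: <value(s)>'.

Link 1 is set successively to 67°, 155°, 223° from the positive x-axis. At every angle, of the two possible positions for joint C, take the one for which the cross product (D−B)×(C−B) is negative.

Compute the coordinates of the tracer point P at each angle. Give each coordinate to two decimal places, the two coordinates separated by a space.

A=(0,0), D=(5.00,0)
θ=67°: B = A + 2.00·(cos67°, sin67°) = (0.7815, 1.8410)
θ=67°: |BD| = 4.6028
θ=67°: circle(B,7.00) ∩ circle(D,4.00): a=5.8862, h=3.7885
θ=67°:   candidates: C₊=(7.6916,2.9589) cross=17.438; C₋=(4.6610,-3.9856) cross=-17.438
θ=67°:   branch - wants cross < 0 → take C=(4.6610,-3.9856) (cross=-17.438)
θ=67°: ex = (C−B)/|BC| = (0.5542,-0.8324); ey = (0.8324,0.5542)
θ=67°: P = B + -1.31·ex + 1.77·ey = (1.5287,3.9124)
θ=155°: B = A + 2.00·(cos155°, sin155°) = (-1.8126, 0.8452)
θ=155°: |BD| = 6.8648
θ=155°: circle(B,7.00) ∩ circle(D,4.00): a=5.8360, h=3.8654
θ=155°:   candidates: C₊=(4.4549,3.9627) cross=26.535; C₋=(3.5030,-3.7093) cross=-26.535
θ=155°:   branch - wants cross < 0 → take C=(3.5030,-3.7093) (cross=-26.535)
θ=155°: ex = (C−B)/|BC| = (0.7594,-0.6507); ey = (0.6507,0.7594)
θ=155°: P = B + -1.31·ex + 1.77·ey = (-1.6557,3.0417)
θ=223°: B = A + 2.00·(cos223°, sin223°) = (-1.4627, -1.3640)
θ=223°: |BD| = 6.6051
θ=223°: circle(B,7.00) ∩ circle(D,4.00): a=5.8006, h=3.9183
θ=223°:   candidates: C₊=(3.4037,3.6677) cross=25.880; C₋=(5.0220,-3.9999) cross=-25.880
θ=223°:   branch - wants cross < 0 → take C=(5.0220,-3.9999) (cross=-25.880)
θ=223°: ex = (C−B)/|BC| = (0.9264,-0.3766); ey = (0.3766,0.9264)
θ=223°: P = B + -1.31·ex + 1.77·ey = (-2.0098,0.7690)

θ=67°: 1.53 3.91
θ=155°: -1.66 3.04
θ=223°: -2.01 0.77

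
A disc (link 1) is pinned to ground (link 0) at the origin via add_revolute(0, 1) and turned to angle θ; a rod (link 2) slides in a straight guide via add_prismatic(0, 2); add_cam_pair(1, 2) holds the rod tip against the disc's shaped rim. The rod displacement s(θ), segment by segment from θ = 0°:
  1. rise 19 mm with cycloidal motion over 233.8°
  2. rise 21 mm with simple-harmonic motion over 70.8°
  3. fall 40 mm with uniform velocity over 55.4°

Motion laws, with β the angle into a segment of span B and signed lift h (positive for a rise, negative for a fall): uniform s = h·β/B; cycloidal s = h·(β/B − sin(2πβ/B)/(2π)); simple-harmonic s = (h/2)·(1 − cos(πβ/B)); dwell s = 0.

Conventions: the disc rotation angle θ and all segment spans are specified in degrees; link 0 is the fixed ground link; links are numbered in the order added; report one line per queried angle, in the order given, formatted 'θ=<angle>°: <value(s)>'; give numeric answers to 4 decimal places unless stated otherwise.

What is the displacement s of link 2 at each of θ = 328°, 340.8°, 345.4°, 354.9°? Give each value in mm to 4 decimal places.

segment 1 (0° to 233.8°, cycloidal, h = 19) is passed completely: s = 0.0000 + (19) = 19.0000
segment 2 (233.8° to 304.6°, simple-harmonic, h = 21) is passed completely: s = 19.0000 + (21) = 40.0000
θ = 328° falls in segment 3 (304.6° to 360°, uniform, h = -40): β = 328 − 304.6 = 23.4°, B = 55.4°; Δs = -40·23.4/55.4 = -16.8953; s = 40.0000 − 16.8953 = 23.1047
θ = 340.8° falls in segment 3 (304.6° to 360°, uniform, h = -40): β = 340.8 − 304.6 = 36.2°, B = 55.4°; Δs = -40·36.2/55.4 = -26.1372; s = 40.0000 − 26.1372 = 13.8628
θ = 345.4° falls in segment 3 (304.6° to 360°, uniform, h = -40): β = 345.4 − 304.6 = 40.8°, B = 55.4°; Δs = -40·40.8/55.4 = -29.4585; s = 40.0000 − 29.4585 = 10.5415
θ = 354.9° falls in segment 3 (304.6° to 360°, uniform, h = -40): β = 354.9 − 304.6 = 50.3°, B = 55.4°; Δs = -40·50.3/55.4 = -36.3177; s = 40.0000 − 36.3177 = 3.6823

θ=328°: 23.1047
θ=340.8°: 13.8628
θ=345.4°: 10.5415
θ=354.9°: 3.6823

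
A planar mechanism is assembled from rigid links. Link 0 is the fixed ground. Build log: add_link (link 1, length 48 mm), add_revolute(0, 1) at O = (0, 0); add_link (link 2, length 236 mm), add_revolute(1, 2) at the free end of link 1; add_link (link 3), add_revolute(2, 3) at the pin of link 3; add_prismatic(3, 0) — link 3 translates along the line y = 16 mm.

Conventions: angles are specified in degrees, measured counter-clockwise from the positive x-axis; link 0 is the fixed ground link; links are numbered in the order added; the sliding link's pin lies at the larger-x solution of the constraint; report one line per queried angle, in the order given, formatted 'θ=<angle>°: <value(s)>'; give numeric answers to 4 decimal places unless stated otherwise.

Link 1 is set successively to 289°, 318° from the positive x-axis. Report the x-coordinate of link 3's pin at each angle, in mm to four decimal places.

geometry: r = 48 mm, L = 236 mm, e = 16 mm
θ=289°: crank pin P = (r cos θ, r sin θ) = (15.627271, -45.384892)
θ=289°: h = r sin θ − e = -45.384892 − 16 = -61.384892
θ=289°: x = r cos θ + √(L² − h²) = 15.627271 + 227.876930 = 243.504201
θ=318°: crank pin P = (r cos θ, r sin θ) = (35.670952, -32.118269)
θ=318°: h = r sin θ − e = -32.118269 − 16 = -48.118269
θ=318°: x = r cos θ + √(L² − h²) = 35.670952 + 231.042490 = 266.713442

θ=289°: 243.5042
θ=318°: 266.7134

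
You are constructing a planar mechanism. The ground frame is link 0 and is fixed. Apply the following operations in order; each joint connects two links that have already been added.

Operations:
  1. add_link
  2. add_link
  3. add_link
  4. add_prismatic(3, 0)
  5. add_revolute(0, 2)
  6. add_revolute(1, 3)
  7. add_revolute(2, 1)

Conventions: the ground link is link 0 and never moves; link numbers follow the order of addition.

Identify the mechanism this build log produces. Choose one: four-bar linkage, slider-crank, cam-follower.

links: 4 (incl. ground); joints: 3 revolute, 1 prismatic, 0 higher (cam) pair, forming one closed loop
4 links, 3 revolutes + 1 prismatic in one loop → slider-crank

slider-crank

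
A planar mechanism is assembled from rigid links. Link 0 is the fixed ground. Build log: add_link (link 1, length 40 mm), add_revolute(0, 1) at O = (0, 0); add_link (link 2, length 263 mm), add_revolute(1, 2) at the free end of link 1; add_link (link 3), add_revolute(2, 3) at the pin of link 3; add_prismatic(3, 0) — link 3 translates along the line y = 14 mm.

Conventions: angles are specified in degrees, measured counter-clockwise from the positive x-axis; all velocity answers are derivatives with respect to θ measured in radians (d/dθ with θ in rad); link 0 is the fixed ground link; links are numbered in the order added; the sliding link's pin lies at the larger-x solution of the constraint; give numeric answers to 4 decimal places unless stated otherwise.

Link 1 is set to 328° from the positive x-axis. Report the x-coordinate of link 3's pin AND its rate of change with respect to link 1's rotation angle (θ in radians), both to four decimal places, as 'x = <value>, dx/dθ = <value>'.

geometry: r = 40 mm, L = 263 mm, e = 14 mm
crank pin P = (r cos θ, r sin θ) = (33.921924, -21.196771)
h = r sin θ − e = -21.196771 − 14 = -35.196771
x = r cos θ + √(L² − h²) = 33.921924 + 260.634202 = 294.556126
dx/dθ = −r sin θ − h·r cos θ/√(L² − h²) (θ in radians; h = -35.196771) = 25.777682

x = 294.5561, dx/dθ = 25.7777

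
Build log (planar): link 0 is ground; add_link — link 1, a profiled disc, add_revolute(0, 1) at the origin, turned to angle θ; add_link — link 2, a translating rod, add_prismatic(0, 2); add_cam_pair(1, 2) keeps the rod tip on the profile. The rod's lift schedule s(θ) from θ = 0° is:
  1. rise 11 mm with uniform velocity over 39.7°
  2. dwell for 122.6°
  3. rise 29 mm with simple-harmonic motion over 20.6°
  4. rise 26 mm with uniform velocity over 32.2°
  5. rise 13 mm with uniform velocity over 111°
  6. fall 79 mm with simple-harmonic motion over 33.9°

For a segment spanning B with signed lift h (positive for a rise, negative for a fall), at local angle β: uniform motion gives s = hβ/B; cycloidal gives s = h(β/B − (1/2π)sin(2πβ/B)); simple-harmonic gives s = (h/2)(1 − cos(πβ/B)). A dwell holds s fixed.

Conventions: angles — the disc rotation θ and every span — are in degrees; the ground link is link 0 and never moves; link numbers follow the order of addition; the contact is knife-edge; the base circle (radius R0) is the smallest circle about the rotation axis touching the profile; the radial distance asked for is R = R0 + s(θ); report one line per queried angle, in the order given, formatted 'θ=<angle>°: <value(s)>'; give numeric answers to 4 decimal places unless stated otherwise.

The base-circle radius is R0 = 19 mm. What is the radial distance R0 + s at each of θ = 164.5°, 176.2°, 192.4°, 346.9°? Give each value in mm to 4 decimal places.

seg 1 [0°–39.7°] uniform, h=11: full span → s += 11 → s = 11.0000
seg 2 [39.7°–162.3°] dwell: s stays 11.0000
seg 3 [162.3°–182.9°] simple-harmonic, h=29: θ=164.5° here. β=2.2, B=20.6. 29/2·(1 − cos(π·0.1068)) = 0.8085 → s = 11.8085
seg 3 [162.3°–182.9°] simple-harmonic, h=29: θ=176.2° here. β=13.9, B=20.6. 29/2·(1 − cos(π·0.6748)) = 22.0668 → s = 33.0668
seg 3 [162.3°–182.9°] simple-harmonic, h=29: full span → s += 29 → s = 40.0000
seg 4 [182.9°–215.1°] uniform, h=26: θ=192.4° here. β=9.5, B=32.2. 26·9.5/32.2 = 7.6708 → s = 47.6708
seg 4 [182.9°–215.1°] uniform, h=26: full span → s += 26 → s = 66.0000
seg 5 [215.1°–326.1°] uniform, h=13: full span → s += 13 → s = 79.0000
seg 6 [326.1°–360°] simple-harmonic, h=-79: θ=346.9° here. β=20.8, B=33.9. -79/2·(1 − cos(π·0.6136)) = -53.2960 → s = 25.7040
θ=164.5°: R = R0 + s = 19 + 11.8085 = 30.8085
θ=176.2°: R = R0 + s = 19 + 33.0668 = 52.0668
θ=192.4°: R = R0 + s = 19 + 47.6708 = 66.6708
θ=346.9°: R = R0 + s = 19 + 25.7040 = 44.7040

θ=164.5°: 30.8085
θ=176.2°: 52.0668
θ=192.4°: 66.6708
θ=346.9°: 44.7040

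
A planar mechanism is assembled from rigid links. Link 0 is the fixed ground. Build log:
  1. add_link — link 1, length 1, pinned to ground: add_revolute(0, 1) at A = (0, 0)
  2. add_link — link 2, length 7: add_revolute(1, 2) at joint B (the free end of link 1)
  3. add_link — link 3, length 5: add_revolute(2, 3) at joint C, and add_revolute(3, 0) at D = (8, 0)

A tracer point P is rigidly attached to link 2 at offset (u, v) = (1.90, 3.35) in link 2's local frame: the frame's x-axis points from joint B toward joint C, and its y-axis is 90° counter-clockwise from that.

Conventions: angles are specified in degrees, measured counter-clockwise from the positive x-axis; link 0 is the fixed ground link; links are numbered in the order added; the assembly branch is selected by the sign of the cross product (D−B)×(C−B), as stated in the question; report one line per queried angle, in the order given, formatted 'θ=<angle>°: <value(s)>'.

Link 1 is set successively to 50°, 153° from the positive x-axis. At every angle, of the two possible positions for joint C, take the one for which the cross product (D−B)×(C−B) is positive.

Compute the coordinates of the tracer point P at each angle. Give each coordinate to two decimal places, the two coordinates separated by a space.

A=(0,0), D=(8.00,0)
θ=50°: B = A + 1.00·(cos50°, sin50°) = (0.6428, 0.7660)
θ=50°: |BD| = 7.3970
θ=50°: circle(B,7.00) ∩ circle(D,5.00): a=5.3208, h=4.5486
θ=50°:   candidates: C₊=(6.4060,4.7391) cross=33.646; C₋=(5.4639,-4.3091) cross=-33.646
θ=50°:   branch + wants cross > 0 → take C=(6.4060,4.7391) (cross=33.646)
θ=50°: ex = (C−B)/|BC| = (0.8233,0.5676); ey = (-0.5676,0.8233)
θ=50°: P = B + 1.90·ex + 3.35·ey = (0.3057,4.6026)
θ=153°: B = A + 1.00·(cos153°, sin153°) = (-0.8910, 0.4540)
θ=153°: |BD| = 8.9026
θ=153°: circle(B,7.00) ∩ circle(D,5.00): a=5.7992, h=3.9203
θ=153°:   candidates: C₊=(5.1006,4.0735) cross=34.901; C₋=(4.7007,-3.7570) cross=-34.901
θ=153°:   branch + wants cross > 0 → take C=(5.1006,4.0735) (cross=34.901)
θ=153°: ex = (C−B)/|BC| = (0.8559,0.5171); ey = (-0.5171,0.8559)
θ=153°: P = B + 1.90·ex + 3.35·ey = (-0.9969,4.3038)

θ=50°: 0.31 4.60
θ=153°: -1.00 4.30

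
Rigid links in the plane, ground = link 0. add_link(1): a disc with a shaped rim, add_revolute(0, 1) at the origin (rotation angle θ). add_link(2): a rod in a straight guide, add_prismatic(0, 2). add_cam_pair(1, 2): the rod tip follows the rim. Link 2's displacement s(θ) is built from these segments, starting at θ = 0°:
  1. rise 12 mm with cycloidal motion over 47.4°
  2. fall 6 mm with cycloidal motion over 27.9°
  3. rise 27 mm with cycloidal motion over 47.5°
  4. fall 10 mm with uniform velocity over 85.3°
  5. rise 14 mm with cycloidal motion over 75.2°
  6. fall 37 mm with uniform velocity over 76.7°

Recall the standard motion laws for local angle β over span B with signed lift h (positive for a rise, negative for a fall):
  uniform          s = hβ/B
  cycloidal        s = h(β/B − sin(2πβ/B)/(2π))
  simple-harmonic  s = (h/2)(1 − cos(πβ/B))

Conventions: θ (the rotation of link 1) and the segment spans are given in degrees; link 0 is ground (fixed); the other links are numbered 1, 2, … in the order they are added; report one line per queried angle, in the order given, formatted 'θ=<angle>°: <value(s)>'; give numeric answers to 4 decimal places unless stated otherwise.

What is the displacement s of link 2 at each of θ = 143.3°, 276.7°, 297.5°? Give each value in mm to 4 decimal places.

segment 1 (0° to 47.4°, cycloidal, h = 12) is passed completely: s = 0.0000 + (12) = 12.0000
segment 2 (47.4° to 75.3°, cycloidal, h = -6) is passed completely: s = 12.0000 + (-6) = 6.0000
segment 3 (75.3° to 122.8°, cycloidal, h = 27) is passed completely: s = 6.0000 + (27) = 33.0000
θ = 143.3° falls in segment 4 (122.8° to 208.1°, uniform, h = -10): β = 143.3 − 122.8 = 20.5°, B = 85.3°; Δs = -10·20.5/85.3 = -2.4033; s = 33.0000 − 2.4033 = 30.5967
segment 4 (122.8° to 208.1°, uniform, h = -10) is passed completely: s = 33.0000 + (-10) = 23.0000
θ = 276.7° falls in segment 5 (208.1° to 283.3°, cycloidal, h = 14): β = 276.7 − 208.1 = 68.6°, B = 75.2°; Δs = 14·(0.9122 − sin(2π·0.9122)/(2π)) = 13.9387; s = 23.0000 + 13.9387 = 36.9387
segment 5 (208.1° to 283.3°, cycloidal, h = 14) is passed completely: s = 23.0000 + (14) = 37.0000
θ = 297.5° falls in segment 6 (283.3° to 360°, uniform, h = -37): β = 297.5 − 283.3 = 14.2°, B = 76.7°; Δs = -37·14.2/76.7 = -6.8501; s = 37.0000 − 6.8501 = 30.1499

θ=143.3°: 30.5967
θ=276.7°: 36.9387
θ=297.5°: 30.1499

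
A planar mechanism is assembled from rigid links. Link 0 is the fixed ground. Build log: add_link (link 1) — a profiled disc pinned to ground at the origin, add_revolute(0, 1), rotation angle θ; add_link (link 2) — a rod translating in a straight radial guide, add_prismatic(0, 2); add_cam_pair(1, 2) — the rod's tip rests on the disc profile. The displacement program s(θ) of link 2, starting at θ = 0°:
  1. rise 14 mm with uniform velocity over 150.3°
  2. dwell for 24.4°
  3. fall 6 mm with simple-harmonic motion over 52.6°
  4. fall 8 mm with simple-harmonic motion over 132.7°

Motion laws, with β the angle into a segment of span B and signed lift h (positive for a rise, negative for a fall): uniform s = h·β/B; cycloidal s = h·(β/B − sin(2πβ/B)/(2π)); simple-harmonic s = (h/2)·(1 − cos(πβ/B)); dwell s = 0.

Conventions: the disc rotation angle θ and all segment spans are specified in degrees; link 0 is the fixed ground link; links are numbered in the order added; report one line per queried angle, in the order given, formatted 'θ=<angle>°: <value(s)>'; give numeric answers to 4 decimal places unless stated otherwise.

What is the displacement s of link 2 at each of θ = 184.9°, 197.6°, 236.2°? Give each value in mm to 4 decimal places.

seg 1 [0°–150.3°] uniform, h=14: full span → s += 14 → s = 14.0000
seg 2 [150.3°–174.7°] dwell: s stays 14.0000
seg 3 [174.7°–227.3°] simple-harmonic, h=-6: θ=184.9° here. β=10.2, B=52.6. -6/2·(1 − cos(π·0.1939)) = -0.5397 → s = 13.4603
seg 3 [174.7°–227.3°] simple-harmonic, h=-6: θ=197.6° here. β=22.9, B=52.6. -6/2·(1 − cos(π·0.4354)) = -2.3950 → s = 11.6050
seg 3 [174.7°–227.3°] simple-harmonic, h=-6: full span → s += -6 → s = 8.0000
seg 4 [227.3°–360°] simple-harmonic, h=-8: θ=236.2° here. β=8.9, B=132.7. -8/2·(1 − cos(π·0.0671)) = -0.0885 → s = 7.9115

θ=184.9°: 13.4603
θ=197.6°: 11.6050
θ=236.2°: 7.9115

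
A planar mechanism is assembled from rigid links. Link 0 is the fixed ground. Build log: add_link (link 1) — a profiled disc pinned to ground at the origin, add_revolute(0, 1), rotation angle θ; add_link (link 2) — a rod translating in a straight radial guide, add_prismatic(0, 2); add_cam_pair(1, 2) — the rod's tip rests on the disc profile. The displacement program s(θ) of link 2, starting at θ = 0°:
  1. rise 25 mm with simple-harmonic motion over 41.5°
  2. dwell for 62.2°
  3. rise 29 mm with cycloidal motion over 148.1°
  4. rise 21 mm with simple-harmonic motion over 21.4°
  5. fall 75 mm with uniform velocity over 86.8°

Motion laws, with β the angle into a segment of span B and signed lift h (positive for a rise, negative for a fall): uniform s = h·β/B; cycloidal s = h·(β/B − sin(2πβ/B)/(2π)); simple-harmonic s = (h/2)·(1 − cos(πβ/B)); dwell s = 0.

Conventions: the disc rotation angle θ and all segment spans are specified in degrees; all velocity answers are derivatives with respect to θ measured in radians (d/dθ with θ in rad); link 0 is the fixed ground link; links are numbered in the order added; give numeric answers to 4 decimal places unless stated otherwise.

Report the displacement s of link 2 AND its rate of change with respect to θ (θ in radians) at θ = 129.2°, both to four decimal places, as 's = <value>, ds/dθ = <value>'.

seg 1 [0°–41.5°] simple-harmonic, h=25: full span → s += 25 → s = 25.0000
seg 2 [41.5°–103.7°] dwell: s stays 25.0000
seg 3 [103.7°–251.8°] cycloidal, h=29: θ=129.2° here. β=25.5, B=148.1. 29·(0.1722 − sin(2π·0.1722)/(2π)) = 0.9186 → s = 25.9186
velocity in seg [103.7°–251.8°] (cycloidal), θ in radians: β = 25.5° = 0.4451 rad, B = 148.1° = 2.5848 rad; ds/dθ = (h/B)(1 − cos(2πβ/B)) = (29/2.5848)(1 − cos(2π·0.1722)) = 5.949587 mm/rad

s = 25.9186, ds/dθ = 5.9496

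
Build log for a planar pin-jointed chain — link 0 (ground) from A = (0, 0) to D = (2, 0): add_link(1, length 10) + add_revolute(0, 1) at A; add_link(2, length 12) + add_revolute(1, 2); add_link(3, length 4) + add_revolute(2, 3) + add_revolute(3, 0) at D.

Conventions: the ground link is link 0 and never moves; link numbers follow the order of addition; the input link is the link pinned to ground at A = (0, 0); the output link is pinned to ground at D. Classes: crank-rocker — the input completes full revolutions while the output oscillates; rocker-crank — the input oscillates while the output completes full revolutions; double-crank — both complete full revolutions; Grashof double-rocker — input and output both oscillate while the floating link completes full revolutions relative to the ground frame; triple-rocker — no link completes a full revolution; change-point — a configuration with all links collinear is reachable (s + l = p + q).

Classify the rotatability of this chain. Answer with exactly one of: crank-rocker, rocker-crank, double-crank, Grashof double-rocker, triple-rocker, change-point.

lengths: ground=2, input=10, coupler=12, output=4
sorted: s=2 (shortest), l=12 (longest), p+q=14
s + l = 14 vs p + q = 14
s + l = p + q → change-point (collinear configuration reachable)

change-point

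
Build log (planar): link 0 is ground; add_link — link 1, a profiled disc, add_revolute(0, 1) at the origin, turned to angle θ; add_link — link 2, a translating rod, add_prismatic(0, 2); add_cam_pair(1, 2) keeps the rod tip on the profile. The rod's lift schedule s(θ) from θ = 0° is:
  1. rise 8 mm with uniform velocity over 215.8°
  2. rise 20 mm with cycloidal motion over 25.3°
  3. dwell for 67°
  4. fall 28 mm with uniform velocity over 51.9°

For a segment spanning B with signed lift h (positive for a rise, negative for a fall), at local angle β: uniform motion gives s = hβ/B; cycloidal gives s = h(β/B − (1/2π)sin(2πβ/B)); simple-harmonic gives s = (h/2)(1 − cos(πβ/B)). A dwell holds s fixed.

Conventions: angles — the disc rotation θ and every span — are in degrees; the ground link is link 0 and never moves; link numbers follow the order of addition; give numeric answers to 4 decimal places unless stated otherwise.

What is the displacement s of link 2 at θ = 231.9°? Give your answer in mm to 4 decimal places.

seg 1 [0°–215.8°] uniform, h=8: full span → s += 8 → s = 8.0000
seg 2 [215.8°–241.1°] cycloidal, h=20: θ=231.9° here. β=16.1, B=25.3. 20·(0.6364 − sin(2π·0.6364)/(2π)) = 15.1329 → s = 23.1329

23.1329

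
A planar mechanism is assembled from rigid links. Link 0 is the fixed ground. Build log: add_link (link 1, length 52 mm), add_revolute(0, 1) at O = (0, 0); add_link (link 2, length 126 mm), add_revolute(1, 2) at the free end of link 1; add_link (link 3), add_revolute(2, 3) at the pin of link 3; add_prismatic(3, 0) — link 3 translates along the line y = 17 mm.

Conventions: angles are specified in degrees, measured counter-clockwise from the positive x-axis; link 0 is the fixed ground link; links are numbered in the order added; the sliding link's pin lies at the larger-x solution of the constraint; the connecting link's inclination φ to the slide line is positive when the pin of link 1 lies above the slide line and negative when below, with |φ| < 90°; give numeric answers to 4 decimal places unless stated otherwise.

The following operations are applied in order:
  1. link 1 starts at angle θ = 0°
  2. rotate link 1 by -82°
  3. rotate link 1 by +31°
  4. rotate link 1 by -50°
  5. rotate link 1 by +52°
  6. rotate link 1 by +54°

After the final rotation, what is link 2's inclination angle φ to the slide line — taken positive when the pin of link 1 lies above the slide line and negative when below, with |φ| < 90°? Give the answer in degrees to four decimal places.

geometry: r = 52 mm, L = 126 mm, e = 17 mm; θ starts at 0°
rotate link 1 by -82°: θ ← 0° -82° = -82°
rotate link 1 by +31°: θ ← -82° +31° = -51°
rotate link 1 by -50°: θ ← -51° -50° = -101°
rotate link 1 by +52°: θ ← -101° +52° = -49°
rotate link 1 by +54°: θ ← -49° +54° = 5°
h = r sin θ − e = 4.532099 − 17 = -12.467901
sin φ = h / L = -12.467901 / 126 = -0.09895160
φ = arcsin(-0.09895160) = -5.678802°

-5.6788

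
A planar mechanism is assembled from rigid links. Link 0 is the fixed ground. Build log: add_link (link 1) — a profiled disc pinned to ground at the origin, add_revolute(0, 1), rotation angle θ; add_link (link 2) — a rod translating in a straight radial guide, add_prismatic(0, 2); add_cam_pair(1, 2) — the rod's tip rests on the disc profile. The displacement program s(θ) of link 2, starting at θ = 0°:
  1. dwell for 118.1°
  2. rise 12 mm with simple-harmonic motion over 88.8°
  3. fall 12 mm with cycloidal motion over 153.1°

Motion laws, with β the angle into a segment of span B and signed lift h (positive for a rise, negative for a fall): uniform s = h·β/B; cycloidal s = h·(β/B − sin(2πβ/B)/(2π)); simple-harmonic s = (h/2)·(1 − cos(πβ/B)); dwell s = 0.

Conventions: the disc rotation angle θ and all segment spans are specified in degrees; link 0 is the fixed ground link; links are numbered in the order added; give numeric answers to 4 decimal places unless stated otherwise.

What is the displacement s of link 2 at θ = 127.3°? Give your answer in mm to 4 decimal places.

seg 1 [0°–118.1°] dwell: s stays 0.0000
seg 2 [118.1°–206.9°] simple-harmonic, h=12: θ=127.3° here. β=9.2, B=88.8. 12/2·(1 − cos(π·0.1036)) = 0.3150 → s = 0.3150

0.3150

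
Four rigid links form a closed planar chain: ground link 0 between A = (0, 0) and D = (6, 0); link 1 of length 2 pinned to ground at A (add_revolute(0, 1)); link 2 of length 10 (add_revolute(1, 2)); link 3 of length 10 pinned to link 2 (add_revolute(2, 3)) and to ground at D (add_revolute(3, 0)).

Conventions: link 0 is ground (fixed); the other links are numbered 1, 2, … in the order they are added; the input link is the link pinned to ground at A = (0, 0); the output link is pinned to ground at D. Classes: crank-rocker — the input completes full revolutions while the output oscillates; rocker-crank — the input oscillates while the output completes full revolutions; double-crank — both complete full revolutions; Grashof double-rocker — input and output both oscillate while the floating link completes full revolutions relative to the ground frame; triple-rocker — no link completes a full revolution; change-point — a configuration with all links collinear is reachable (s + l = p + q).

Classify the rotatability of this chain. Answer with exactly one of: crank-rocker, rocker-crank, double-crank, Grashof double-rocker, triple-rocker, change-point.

lengths: ground=6, input=2, coupler=10, output=10
sorted: s=2 (shortest), l=10 (longest), p+q=16
s + l = 12 vs p + q = 16
s + l < p + q (Grashof) with shortest = input link → crank-rocker

crank-rocker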